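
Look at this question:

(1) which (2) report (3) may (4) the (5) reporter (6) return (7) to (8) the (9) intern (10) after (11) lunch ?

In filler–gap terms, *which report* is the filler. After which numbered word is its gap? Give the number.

6

Underlying clause: The reporter may return which report to the intern after lunch.
The filler 'which report' is interpreted as the direct object of 'return'. It moves to the left edge, and the trace sits right after 'return':
Which report may the reporter return ___ to the intern after lunch?
'return' is word 6.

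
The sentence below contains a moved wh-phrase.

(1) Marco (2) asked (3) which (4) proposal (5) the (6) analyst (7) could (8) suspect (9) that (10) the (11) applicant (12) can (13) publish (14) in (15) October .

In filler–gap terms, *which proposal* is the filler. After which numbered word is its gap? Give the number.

13

In situ: The analyst could suspect that the applicant can publish which proposal in October.
'which proposal' functions as the direct object of 'publish'. Fronting leaves a gap immediately after 'publish':
Marco asked which proposal the analyst could suspect that the applicant can publish ___ in October.
'publish' is word 13.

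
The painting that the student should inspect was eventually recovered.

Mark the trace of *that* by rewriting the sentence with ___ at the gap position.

The painting that the student should inspect ___ was eventually recovered.

'that' is the direct object of 'inspect'. The gap is right after 'inspect'.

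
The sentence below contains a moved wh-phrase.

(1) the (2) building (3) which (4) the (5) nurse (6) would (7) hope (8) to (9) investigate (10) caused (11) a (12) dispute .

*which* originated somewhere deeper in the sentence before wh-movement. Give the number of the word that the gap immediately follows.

The filler 'which' is interpreted as the direct object of 'investigate'. Wh-movement fronts it, leaving a gap right after 'investigate':
The building which the nurse would hope to investigate ___ caused a dispute.
'investigate' is word 9.

9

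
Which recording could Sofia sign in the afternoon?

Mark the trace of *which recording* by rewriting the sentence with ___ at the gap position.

Which recording could Sofia sign ___ in the afternoon?

In situ: Sofia could sign which recording in the afternoon.
'which recording' functions as the direct object of 'sign'. The gap is right after 'sign'.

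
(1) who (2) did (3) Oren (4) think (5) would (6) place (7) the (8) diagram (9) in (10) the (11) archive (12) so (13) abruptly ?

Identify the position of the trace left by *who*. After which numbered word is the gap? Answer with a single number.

In situ: Oren did think who would place the diagram in the archive so abruptly.
The filler 'who' is interpreted as the subject of the clause embedded under 'think'. It moves to the left edge, and the trace sits right after 'think':
Who did Oren think ___ would place the diagram in the archive so abruptly?
'think' is word 4.

4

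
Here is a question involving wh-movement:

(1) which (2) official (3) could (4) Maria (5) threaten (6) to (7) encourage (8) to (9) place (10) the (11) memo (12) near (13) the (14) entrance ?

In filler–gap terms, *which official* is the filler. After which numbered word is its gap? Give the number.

7

Pre-movement form: Maria could threaten to encourage which official to place the memo near the entrance.
'which official' functions as the direct object of 'encourage'. Fronting leaves a gap immediately after 'encourage':
Which official could Maria threaten to encourage ___ to place the memo near the entrance?
'encourage' is word 7.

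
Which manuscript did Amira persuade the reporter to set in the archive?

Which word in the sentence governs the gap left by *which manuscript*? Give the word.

set

Underlying clause: Amira did persuade the reporter to set which manuscript in the archive.
The filler 'which manuscript' is interpreted as the direct object of 'set'. Fronting leaves a gap immediately after 'set':
Which manuscript did Amira persuade the reporter to set ___ in the archive?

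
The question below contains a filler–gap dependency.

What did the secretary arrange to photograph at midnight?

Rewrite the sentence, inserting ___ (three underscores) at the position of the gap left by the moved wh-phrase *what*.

Pre-movement form: The secretary did arrange to photograph what at midnight.
'what' is the direct object of 'photograph'. The gap is right after 'photograph'.

What did the secretary arrange to photograph ___ at midnight?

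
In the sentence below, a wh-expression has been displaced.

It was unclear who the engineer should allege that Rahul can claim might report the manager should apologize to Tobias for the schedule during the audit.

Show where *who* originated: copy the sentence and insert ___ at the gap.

It was unclear who the engineer should allege that Rahul can claim ___ might report the manager should apologize to Tobias for the schedule during the audit.

Pre-movement form: The engineer should allege that Rahul can claim who might report the manager should apologize to Tobias for the schedule during the audit.
'who' functions as the subject of the clause embedded under 'claim'. The gap is right after 'claim'.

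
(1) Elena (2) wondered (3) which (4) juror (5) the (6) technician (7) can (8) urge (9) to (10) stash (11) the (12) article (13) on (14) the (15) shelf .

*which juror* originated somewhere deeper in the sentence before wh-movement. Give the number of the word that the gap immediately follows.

Pre-movement form: The technician can urge which juror to stash the article on the shelf.
'which juror' functions as the direct object of 'urge'. Wh-movement fronts it, leaving a gap right after 'urge':
Elena wondered which juror the technician can urge ___ to stash the article on the shelf.
'urge' is word 8.

8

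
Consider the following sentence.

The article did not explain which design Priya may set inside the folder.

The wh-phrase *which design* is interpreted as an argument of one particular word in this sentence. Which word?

Before movement: Priya may set which design inside the folder.
The filler 'which design' is interpreted as the direct object of 'set'. Wh-movement fronts it, leaving a gap right after 'set':
The article did not explain which design Priya may set ___ inside the folder.

set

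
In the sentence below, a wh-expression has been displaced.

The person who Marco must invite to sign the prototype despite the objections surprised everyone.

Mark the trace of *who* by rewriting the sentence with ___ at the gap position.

The person who Marco must invite ___ to sign the prototype despite the objections surprised everyone.

The filler 'who' is interpreted as the direct object of 'invite'. The gap is right after 'invite'.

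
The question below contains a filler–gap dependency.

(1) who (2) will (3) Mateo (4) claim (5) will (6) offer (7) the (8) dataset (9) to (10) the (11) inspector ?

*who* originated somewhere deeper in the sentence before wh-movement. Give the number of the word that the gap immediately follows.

Underlying clause: Mateo will claim who will offer the dataset to the inspector.
The filler 'who' is interpreted as the subject of the clause embedded under 'claim'. Wh-movement fronts it, leaving a gap right after 'claim':
Who will Mateo claim ___ will offer the dataset to the inspector?
'claim' is word 4.

4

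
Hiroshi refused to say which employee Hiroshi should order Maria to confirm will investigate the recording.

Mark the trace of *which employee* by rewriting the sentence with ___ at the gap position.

In situ: Hiroshi should order Maria to confirm which employee will investigate the recording.
'which employee' is the subject of the clause embedded under 'confirm'. The gap is right after 'confirm'.

Hiroshi refused to say which employee Hiroshi should order Maria to confirm ___ will investigate the recording.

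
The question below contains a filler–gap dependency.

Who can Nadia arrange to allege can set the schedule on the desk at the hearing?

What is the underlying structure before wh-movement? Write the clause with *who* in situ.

'who' functions as the subject of the clause embedded under 'allege'. It moves to the left edge, and the trace sits right after 'allege':
Who can Nadia arrange to allege ___ can set the schedule on the desk at the hearing?

Nadia can arrange to allege who can set the schedule on the desk at the hearing.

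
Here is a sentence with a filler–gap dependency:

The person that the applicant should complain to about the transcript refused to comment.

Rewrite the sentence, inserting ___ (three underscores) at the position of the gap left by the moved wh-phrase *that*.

The person that the applicant should complain to ___ about the transcript refused to comment.

'that' functions as the object of the preposition 'to'. The gap is right after 'to'.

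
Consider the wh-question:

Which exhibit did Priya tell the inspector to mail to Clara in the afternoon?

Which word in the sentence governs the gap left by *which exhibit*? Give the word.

mail

Before movement: Priya did tell the inspector to mail which exhibit to Clara in the afternoon.
'which exhibit' is the direct object of 'mail'. Wh-movement fronts it, leaving a gap right after 'mail':
Which exhibit did Priya tell the inspector to mail ___ to Clara in the afternoon?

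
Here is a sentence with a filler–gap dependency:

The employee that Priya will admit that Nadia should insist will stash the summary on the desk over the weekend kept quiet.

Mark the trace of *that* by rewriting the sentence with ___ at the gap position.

The employee that Priya will admit that Nadia should insist ___ will stash the summary on the desk over the weekend kept quiet.

'that' functions as the subject of the clause embedded under 'insist'. The gap is right after 'insist'.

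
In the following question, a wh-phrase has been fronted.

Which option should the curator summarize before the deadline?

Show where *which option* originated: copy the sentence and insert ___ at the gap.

Pre-movement form: The curator should summarize which option before the deadline.
'which option' is the direct object of 'summarize'. The gap is right after 'summarize'.

Which option should the curator summarize ___ before the deadline?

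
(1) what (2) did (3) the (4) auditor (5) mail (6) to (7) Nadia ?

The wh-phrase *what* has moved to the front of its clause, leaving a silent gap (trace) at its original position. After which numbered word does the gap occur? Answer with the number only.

5

Before movement: The auditor did mail what to Nadia.
The filler 'what' is interpreted as the direct object of 'mail'. Fronting leaves a gap immediately after 'mail':
What did the auditor mail ___ to Nadia?
'mail' is word 5.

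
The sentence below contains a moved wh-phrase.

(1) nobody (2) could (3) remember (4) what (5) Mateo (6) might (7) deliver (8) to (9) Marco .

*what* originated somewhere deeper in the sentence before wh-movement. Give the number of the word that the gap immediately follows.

Pre-movement form: Mateo might deliver what to Marco.
'what' is the direct object of 'deliver'. Fronting leaves a gap immediately after 'deliver':
Nobody could remember what Mateo might deliver ___ to Marco.
'deliver' is word 7.

7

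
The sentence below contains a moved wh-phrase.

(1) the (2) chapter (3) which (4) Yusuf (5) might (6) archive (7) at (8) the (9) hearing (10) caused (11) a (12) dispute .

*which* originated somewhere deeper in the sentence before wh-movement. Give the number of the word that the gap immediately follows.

'which' is the direct object of 'archive'. Fronting leaves a gap immediately after 'archive':
The chapter which Yusuf might archive ___ at the hearing caused a dispute.
'archive' is word 6.

6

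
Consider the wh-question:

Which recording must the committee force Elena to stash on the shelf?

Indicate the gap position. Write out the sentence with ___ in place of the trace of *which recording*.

Pre-movement form: The committee must force Elena to stash which recording on the shelf.
'which recording' is the direct object of 'stash'. The gap is right after 'stash'.

Which recording must the committee force Elena to stash ___ on the shelf?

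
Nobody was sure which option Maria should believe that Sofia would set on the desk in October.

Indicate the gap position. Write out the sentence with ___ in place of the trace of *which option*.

In situ: Maria should believe that Sofia would set which option on the desk in October.
The filler 'which option' is interpreted as the direct object of 'set'. The gap is right after 'set'.

Nobody was sure which option Maria should believe that Sofia would set ___ on the desk in October.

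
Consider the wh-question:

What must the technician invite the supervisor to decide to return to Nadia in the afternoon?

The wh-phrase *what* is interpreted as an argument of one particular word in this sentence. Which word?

Underlying clause: The technician must invite the supervisor to decide to return what to Nadia in the afternoon.
'what' is the direct object of 'return'. It moves to the left edge, and the trace sits right after 'return':
What must the technician invite the supervisor to decide to return ___ to Nadia in the afternoon?

return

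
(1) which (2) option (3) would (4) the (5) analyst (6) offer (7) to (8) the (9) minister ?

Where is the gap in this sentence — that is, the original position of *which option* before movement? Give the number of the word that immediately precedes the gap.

Pre-movement form: The analyst would offer which option to the minister.
The filler 'which option' is interpreted as the direct object of 'offer'. Fronting leaves a gap immediately after 'offer':
Which option would the analyst offer ___ to the minister?
'offer' is word 6.

6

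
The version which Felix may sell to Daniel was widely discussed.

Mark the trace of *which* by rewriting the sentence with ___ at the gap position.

The filler 'which' is interpreted as the direct object of 'sell'. The gap is right after 'sell'.

The version which Felix may sell ___ to Daniel was widely discussed.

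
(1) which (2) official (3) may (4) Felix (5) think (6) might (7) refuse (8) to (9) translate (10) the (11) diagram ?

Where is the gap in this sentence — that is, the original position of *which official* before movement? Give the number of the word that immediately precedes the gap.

5

Before movement: Felix may think which official might refuse to translate the diagram.
'which official' functions as the subject of the clause embedded under 'think'. Wh-movement fronts it, leaving a gap right after 'think':
Which official may Felix think ___ might refuse to translate the diagram?
'think' is word 5.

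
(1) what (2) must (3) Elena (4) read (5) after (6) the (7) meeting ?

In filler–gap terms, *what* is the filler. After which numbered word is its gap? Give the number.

4

Pre-movement form: Elena must read what after the meeting.
The filler 'what' is interpreted as the direct object of 'read'. Fronting leaves a gap immediately after 'read':
What must Elena read ___ after the meeting?
'read' is word 4.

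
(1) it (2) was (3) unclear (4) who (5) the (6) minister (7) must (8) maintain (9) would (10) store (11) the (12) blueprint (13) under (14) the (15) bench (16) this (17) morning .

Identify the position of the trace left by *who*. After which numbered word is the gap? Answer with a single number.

Underlying clause: The minister must maintain who would store the blueprint under the bench this morning.
'who' functions as the subject of the clause embedded under 'maintain'. Fronting leaves a gap immediately after 'maintain':
It was unclear who the minister must maintain ___ would store the blueprint under the bench this morning.
'maintain' is word 8.

8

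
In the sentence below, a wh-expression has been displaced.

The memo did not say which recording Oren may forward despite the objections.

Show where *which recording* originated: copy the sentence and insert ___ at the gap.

The memo did not say which recording Oren may forward ___ despite the objections.

Pre-movement form: Oren may forward which recording despite the objections.
'which recording' is the direct object of 'forward'. The gap is right after 'forward'.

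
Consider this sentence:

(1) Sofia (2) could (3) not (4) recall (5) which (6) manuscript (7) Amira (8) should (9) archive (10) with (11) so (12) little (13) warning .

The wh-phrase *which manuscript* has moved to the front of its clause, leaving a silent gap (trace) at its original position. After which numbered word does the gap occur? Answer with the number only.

9

Underlying clause: Amira should archive which manuscript with so little warning.
'which manuscript' functions as the direct object of 'archive'. Fronting leaves a gap immediately after 'archive':
Sofia could not recall which manuscript Amira should archive ___ with so little warning.
'archive' is word 9.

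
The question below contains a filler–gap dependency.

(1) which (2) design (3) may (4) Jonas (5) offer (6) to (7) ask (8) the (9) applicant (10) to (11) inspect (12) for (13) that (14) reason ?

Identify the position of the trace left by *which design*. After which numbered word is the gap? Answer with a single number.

11

Before movement: Jonas may offer to ask the applicant to inspect which design for that reason.
'which design' functions as the direct object of 'inspect'. Wh-movement fronts it, leaving a gap right after 'inspect':
Which design may Jonas offer to ask the applicant to inspect ___ for that reason?
'inspect' is word 11.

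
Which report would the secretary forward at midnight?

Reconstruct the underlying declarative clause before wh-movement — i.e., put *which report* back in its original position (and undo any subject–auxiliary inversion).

'which report' is the direct object of 'forward'. Fronting leaves a gap immediately after 'forward':
Which report would the secretary forward ___ at midnight?

The secretary would forward which report at midnight.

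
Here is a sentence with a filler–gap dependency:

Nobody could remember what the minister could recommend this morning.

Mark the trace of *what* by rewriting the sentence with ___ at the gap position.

Nobody could remember what the minister could recommend ___ this morning.

In situ: The minister could recommend what this morning.
The filler 'what' is interpreted as the direct object of 'recommend'. The gap is right after 'recommend'.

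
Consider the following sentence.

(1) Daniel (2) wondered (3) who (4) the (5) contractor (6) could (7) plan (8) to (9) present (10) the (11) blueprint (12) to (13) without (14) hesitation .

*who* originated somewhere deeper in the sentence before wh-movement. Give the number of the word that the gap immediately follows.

Pre-movement form: The contractor could plan to present the blueprint to who without hesitation.
'who' functions as the object of the preposition 'to' (recipient of 'present'). It moves to the left edge, and the trace sits right after 'to':
Daniel wondered who the contractor could plan to present the blueprint to ___ without hesitation.
'to' is word 12.

12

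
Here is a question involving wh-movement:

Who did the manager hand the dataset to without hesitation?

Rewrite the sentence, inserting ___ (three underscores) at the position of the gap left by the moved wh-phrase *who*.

Before movement: The manager did hand the dataset to who without hesitation.
The filler 'who' is interpreted as the object of the preposition 'to' (recipient of 'hand'). The gap is right after 'to'.

Who did the manager hand the dataset to ___ without hesitation?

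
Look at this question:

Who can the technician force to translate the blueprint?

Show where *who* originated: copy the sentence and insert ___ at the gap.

Before movement: The technician can force who to translate the blueprint.
'who' functions as the direct object of 'force'. The gap is right after 'force'.

Who can the technician force ___ to translate the blueprint?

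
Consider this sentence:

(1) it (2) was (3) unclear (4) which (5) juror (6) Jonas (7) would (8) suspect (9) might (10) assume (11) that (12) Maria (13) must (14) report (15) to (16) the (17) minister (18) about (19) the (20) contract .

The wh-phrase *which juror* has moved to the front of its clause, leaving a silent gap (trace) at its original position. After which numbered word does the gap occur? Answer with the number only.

In situ: Jonas would suspect which juror might assume that Maria must report to the minister about the contract.
'which juror' is the subject of the clause embedded under 'suspect'. Wh-movement fronts it, leaving a gap right after 'suspect':
It was unclear which juror Jonas would suspect ___ might assume that Maria must report to the minister about the contract.
'suspect' is word 8.

8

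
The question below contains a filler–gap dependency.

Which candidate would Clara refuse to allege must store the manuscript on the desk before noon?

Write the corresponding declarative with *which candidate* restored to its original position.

Clara would refuse to allege which candidate must store the manuscript on the desk before noon.

The filler 'which candidate' is interpreted as the subject of the clause embedded under 'allege'. It moves to the left edge, and the trace sits right after 'allege':
Which candidate would Clara refuse to allege ___ must store the manuscript on the desk before noon?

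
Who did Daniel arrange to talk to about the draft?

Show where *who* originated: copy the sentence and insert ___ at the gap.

Who did Daniel arrange to talk to ___ about the draft?

Pre-movement form: Daniel did arrange to talk to who about the draft.
'who' functions as the object of the preposition 'to'. The gap is right after 'to'.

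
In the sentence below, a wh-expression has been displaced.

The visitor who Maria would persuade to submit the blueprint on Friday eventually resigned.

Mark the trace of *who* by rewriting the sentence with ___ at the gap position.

'who' functions as the direct object of 'persuade'. The gap is right after 'persuade'.

The visitor who Maria would persuade ___ to submit the blueprint on Friday eventually resigned.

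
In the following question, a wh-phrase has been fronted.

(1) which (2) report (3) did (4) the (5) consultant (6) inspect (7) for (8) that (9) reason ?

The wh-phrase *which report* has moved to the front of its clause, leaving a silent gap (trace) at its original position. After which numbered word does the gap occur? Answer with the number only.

In situ: The consultant did inspect which report for that reason.
'which report' is the direct object of 'inspect'. Wh-movement fronts it, leaving a gap right after 'inspect':
Which report did the consultant inspect ___ for that reason?
'inspect' is word 6.

6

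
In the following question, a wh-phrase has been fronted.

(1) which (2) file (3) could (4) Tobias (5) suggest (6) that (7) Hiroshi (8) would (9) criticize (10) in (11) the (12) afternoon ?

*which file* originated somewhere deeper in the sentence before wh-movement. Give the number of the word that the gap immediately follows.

Pre-movement form: Tobias could suggest that Hiroshi would criticize which file in the afternoon.
The filler 'which file' is interpreted as the direct object of 'criticize'. Wh-movement fronts it, leaving a gap right after 'criticize':
Which file could Tobias suggest that Hiroshi would criticize ___ in the afternoon?
'criticize' is word 9.

9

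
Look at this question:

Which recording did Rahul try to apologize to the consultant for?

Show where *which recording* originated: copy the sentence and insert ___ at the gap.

Which recording did Rahul try to apologize to the consultant for ___?

Pre-movement form: Rahul did try to apologize to the consultant for which recording.
'which recording' is the object of the preposition 'for'. The gap is right after 'for'.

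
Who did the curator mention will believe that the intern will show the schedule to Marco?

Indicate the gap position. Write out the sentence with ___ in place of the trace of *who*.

Who did the curator mention ___ will believe that the intern will show the schedule to Marco?

In situ: The curator did mention who will believe that the intern will show the schedule to Marco.
'who' is the subject of the clause embedded under 'mention'. The gap is right after 'mention'.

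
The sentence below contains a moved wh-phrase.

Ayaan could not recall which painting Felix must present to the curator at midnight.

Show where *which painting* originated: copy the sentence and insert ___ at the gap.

Ayaan could not recall which painting Felix must present ___ to the curator at midnight.

Pre-movement form: Felix must present which painting to the curator at midnight.
'which painting' functions as the direct object of 'present'. The gap is right after 'present'.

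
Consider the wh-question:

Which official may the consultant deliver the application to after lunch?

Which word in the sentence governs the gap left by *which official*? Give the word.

Before movement: The consultant may deliver the application to which official after lunch.
The filler 'which official' is interpreted as the object of the preposition 'to' (recipient of 'deliver'). Wh-movement fronts it, leaving a gap right after 'to':
Which official may the consultant deliver the application to ___ after lunch?

to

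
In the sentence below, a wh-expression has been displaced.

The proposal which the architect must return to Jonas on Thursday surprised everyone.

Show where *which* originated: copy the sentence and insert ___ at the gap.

The proposal which the architect must return ___ to Jonas on Thursday surprised everyone.

The filler 'which' is interpreted as the direct object of 'return'. The gap is right after 'return'.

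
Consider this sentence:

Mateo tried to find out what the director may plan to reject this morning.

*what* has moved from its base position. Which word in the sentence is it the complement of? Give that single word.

reject

Pre-movement form: The director may plan to reject what this morning.
'what' functions as the direct object of 'reject'. Fronting leaves a gap immediately after 'reject':
Mateo tried to find out what the director may plan to reject ___ this morning.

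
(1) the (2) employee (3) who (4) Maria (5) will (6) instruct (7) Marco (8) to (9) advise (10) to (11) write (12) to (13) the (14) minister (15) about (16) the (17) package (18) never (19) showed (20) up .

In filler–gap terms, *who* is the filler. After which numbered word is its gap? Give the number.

9

'who' is the direct object of 'advise'. Fronting leaves a gap immediately after 'advise':
The employee who Maria will instruct Marco to advise ___ to write to the minister about the package never showed up.
'advise' is word 9.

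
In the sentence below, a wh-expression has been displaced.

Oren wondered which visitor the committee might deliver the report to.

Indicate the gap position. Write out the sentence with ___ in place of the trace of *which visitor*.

Oren wondered which visitor the committee might deliver the report to ___.

Underlying clause: The committee might deliver the report to which visitor.
'which visitor' functions as the object of the preposition 'to' (recipient of 'deliver'). The gap is right after 'to'.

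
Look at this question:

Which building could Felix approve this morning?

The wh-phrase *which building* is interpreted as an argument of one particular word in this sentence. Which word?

approve

Before movement: Felix could approve which building this morning.
'which building' is the direct object of 'approve'. Wh-movement fronts it, leaving a gap right after 'approve':
Which building could Felix approve ___ this morning?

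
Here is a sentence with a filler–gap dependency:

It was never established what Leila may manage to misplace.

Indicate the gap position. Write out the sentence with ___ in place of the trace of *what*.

Before movement: Leila may manage to misplace what.
'what' functions as the direct object of 'misplace'. The gap is right after 'misplace'.

It was never established what Leila may manage to misplace ___.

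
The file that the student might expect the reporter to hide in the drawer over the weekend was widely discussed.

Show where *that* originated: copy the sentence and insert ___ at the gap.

The file that the student might expect the reporter to hide ___ in the drawer over the weekend was widely discussed.

The filler 'that' is interpreted as the direct object of 'hide'. The gap is right after 'hide'.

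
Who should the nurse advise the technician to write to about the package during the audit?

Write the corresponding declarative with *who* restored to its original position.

The filler 'who' is interpreted as the object of the preposition 'to'. Fronting leaves a gap immediately after 'to':
Who should the nurse advise the technician to write to ___ about the package during the audit?

The nurse should advise the technician to write to who about the package during the audit.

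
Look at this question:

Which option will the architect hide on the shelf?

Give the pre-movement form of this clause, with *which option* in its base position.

The architect will hide which option on the shelf.

'which option' is the direct object of 'hide'. It moves to the left edge, and the trace sits right after 'hide':
Which option will the architect hide ___ on the shelf?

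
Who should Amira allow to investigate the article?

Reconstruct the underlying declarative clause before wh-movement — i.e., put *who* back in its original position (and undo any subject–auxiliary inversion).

Amira should allow who to investigate the article.

'who' is the direct object of 'allow'. It moves to the left edge, and the trace sits right after 'allow':
Who should Amira allow ___ to investigate the article?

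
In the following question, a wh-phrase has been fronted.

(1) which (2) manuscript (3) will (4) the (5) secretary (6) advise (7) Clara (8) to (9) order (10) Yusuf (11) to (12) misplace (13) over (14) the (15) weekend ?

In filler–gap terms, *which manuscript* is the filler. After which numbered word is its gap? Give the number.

12

Pre-movement form: The secretary will advise Clara to order Yusuf to misplace which manuscript over the weekend.
The filler 'which manuscript' is interpreted as the direct object of 'misplace'. Wh-movement fronts it, leaving a gap right after 'misplace':
Which manuscript will the secretary advise Clara to order Yusuf to misplace ___ over the weekend?
'misplace' is word 12.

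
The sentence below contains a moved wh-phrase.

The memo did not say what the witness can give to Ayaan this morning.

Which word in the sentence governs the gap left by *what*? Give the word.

Pre-movement form: The witness can give what to Ayaan this morning.
'what' is the direct object of 'give'. Fronting leaves a gap immediately after 'give':
The memo did not say what the witness can give ___ to Ayaan this morning.

give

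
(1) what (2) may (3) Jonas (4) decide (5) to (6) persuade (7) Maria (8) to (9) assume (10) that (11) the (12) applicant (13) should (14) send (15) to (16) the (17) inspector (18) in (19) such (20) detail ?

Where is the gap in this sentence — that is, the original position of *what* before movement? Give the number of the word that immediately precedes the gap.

Pre-movement form: Jonas may decide to persuade Maria to assume that the applicant should send what to the inspector in such detail.
'what' functions as the direct object of 'send'. It moves to the left edge, and the trace sits right after 'send':
What may Jonas decide to persuade Maria to assume that the applicant should send ___ to the inspector in such detail?
'send' is word 14.

14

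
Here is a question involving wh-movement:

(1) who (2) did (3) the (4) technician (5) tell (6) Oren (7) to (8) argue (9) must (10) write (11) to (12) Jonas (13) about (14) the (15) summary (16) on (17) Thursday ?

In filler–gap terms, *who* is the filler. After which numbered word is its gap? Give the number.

Pre-movement form: The technician did tell Oren to argue who must write to Jonas about the summary on Thursday.
The filler 'who' is interpreted as the subject of the clause embedded under 'argue'. Wh-movement fronts it, leaving a gap right after 'argue':
Who did the technician tell Oren to argue ___ must write to Jonas about the summary on Thursday?
'argue' is word 8.

8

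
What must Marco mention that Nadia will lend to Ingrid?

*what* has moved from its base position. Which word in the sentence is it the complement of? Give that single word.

Underlying clause: Marco must mention that Nadia will lend what to Ingrid.
'what' is the direct object of 'lend'. It moves to the left edge, and the trace sits right after 'lend':
What must Marco mention that Nadia will lend ___ to Ingrid?

lend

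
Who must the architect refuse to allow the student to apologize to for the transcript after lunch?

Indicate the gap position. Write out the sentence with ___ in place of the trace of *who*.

Underlying clause: The architect must refuse to allow the student to apologize to who for the transcript after lunch.
'who' is the object of the preposition 'to'. The gap is right after 'to'.

Who must the architect refuse to allow the student to apologize to ___ for the transcript after lunch?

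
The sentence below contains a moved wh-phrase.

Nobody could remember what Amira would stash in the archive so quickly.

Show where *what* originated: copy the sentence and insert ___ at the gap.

Nobody could remember what Amira would stash ___ in the archive so quickly.

Pre-movement form: Amira would stash what in the archive so quickly.
The filler 'what' is interpreted as the direct object of 'stash'. The gap is right after 'stash'.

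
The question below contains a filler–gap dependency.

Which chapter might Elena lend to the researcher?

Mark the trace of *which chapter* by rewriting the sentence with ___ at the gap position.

In situ: Elena might lend which chapter to the researcher.
'which chapter' functions as the direct object of 'lend'. The gap is right after 'lend'.

Which chapter might Elena lend ___ to the researcher?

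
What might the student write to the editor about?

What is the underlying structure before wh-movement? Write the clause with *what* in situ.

The student might write to the editor about what.

'what' is the object of the preposition 'about'. It moves to the left edge, and the trace sits right after 'about':
What might the student write to the editor about ___?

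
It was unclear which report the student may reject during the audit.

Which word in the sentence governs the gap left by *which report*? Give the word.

reject

Before movement: The student may reject which report during the audit.
The filler 'which report' is interpreted as the direct object of 'reject'. Wh-movement fronts it, leaving a gap right after 'reject':
It was unclear which report the student may reject ___ during the audit.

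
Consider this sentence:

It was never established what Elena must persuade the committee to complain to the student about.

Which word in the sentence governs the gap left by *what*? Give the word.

about

Pre-movement form: Elena must persuade the committee to complain to the student about what.
'what' is the object of the preposition 'about'. Wh-movement fronts it, leaving a gap right after 'about':
It was never established what Elena must persuade the committee to complain to the student about ___.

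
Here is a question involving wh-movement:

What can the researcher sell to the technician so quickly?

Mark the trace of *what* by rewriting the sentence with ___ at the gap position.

In situ: The researcher can sell what to the technician so quickly.
The filler 'what' is interpreted as the direct object of 'sell'. The gap is right after 'sell'.

What can the researcher sell ___ to the technician so quickly?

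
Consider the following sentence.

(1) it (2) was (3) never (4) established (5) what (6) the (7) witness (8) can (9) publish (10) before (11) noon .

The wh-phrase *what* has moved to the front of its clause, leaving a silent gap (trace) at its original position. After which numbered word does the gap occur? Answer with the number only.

In situ: The witness can publish what before noon.
'what' is the direct object of 'publish'. Wh-movement fronts it, leaving a gap right after 'publish':
It was never established what the witness can publish ___ before noon.
'publish' is word 9.

9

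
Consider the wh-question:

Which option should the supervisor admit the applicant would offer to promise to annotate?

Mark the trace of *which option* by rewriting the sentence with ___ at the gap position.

Underlying clause: The supervisor should admit the applicant would offer to promise to annotate which option.
'which option' functions as the direct object of 'annotate'. The gap is right after 'annotate'.

Which option should the supervisor admit the applicant would offer to promise to annotate ___?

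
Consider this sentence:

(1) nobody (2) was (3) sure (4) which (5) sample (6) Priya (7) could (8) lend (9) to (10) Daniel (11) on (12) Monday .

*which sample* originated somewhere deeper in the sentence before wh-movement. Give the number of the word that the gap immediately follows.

8

In situ: Priya could lend which sample to Daniel on Monday.
'which sample' is the direct object of 'lend'. It moves to the left edge, and the trace sits right after 'lend':
Nobody was sure which sample Priya could lend ___ to Daniel on Monday.
'lend' is word 8.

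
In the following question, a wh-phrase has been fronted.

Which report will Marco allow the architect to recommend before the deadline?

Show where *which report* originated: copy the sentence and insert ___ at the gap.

Underlying clause: Marco will allow the architect to recommend which report before the deadline.
The filler 'which report' is interpreted as the direct object of 'recommend'. The gap is right after 'recommend'.

Which report will Marco allow the architect to recommend ___ before the deadline?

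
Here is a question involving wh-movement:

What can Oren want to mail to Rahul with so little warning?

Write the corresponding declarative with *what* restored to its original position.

Oren can want to mail what to Rahul with so little warning.

The filler 'what' is interpreted as the direct object of 'mail'. Fronting leaves a gap immediately after 'mail':
What can Oren want to mail ___ to Rahul with so little warning?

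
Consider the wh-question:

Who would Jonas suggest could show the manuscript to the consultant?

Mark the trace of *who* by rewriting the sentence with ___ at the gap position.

Before movement: Jonas would suggest who could show the manuscript to the consultant.
'who' is the subject of the clause embedded under 'suggest'. The gap is right after 'suggest'.

Who would Jonas suggest ___ could show the manuscript to the consultant?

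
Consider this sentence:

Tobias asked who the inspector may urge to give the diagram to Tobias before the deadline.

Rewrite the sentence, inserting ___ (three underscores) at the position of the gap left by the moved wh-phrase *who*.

Pre-movement form: The inspector may urge who to give the diagram to Tobias before the deadline.
'who' is the direct object of 'urge'. The gap is right after 'urge'.

Tobias asked who the inspector may urge ___ to give the diagram to Tobias before the deadline.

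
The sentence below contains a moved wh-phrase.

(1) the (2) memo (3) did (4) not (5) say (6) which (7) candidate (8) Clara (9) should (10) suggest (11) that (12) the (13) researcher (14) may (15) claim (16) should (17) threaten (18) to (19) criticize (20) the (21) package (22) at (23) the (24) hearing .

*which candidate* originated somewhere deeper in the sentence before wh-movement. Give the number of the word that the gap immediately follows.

15

Pre-movement form: Clara should suggest that the researcher may claim which candidate should threaten to criticize the package at the hearing.
'which candidate' is the subject of the clause embedded under 'claim'. Wh-movement fronts it, leaving a gap right after 'claim':
The memo did not say which candidate Clara should suggest that the researcher may claim ___ should threaten to criticize the package at the hearing.
'claim' is word 15.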